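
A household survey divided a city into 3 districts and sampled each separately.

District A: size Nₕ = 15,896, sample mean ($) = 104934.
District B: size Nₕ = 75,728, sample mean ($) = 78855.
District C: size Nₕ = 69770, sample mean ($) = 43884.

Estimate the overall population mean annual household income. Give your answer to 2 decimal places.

66305.74

x̄_st = (Σ Nₕx̄ₕ) / (Σ Nₕ) = (15896·104934 + 75728·78855 + 69770·43884) / 161394
= 10701348984 / 161394 = 66305.7424... → 66305.74.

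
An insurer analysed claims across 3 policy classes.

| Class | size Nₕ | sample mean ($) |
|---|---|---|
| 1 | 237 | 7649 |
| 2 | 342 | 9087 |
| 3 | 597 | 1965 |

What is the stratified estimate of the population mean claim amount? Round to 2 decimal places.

5181.69

x̄_st = (Σ Nₕx̄ₕ) / (Σ Nₕ) = (237·7649 + 342·9087 + 597·1965) / 1176
= 6093672 / 1176 = 5181.6939... → 5181.69.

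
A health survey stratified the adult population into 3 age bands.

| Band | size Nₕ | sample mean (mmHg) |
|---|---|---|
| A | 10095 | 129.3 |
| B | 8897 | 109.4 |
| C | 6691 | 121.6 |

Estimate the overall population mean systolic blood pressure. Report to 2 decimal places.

120.40

N = 25683; weights Wₕ = Nₕ/N = (0.3931, 0.3464, 0.2605).
x̄_st = Σ Wₕ·x̄ₕ = 0.3931·129.3 + 0.3464·109.4 + 0.2605·121.6 ≈ 120.4003...
→ 120.40.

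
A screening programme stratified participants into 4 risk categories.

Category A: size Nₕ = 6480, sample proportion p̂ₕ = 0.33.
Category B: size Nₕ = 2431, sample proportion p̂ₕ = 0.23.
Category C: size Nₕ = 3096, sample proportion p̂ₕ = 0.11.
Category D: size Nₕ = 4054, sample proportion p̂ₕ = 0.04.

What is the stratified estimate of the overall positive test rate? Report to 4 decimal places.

Wₕ = Nₕ/N with N = 16061: 0.4035, 0.1514, 0.1928, 0.2524.
p̂_st = 0.4035·0.33 + 0.1514·0.23 + 0.1928·0.11 + 0.2524·0.04 ≈ 0.199256... → 0.1993.

0.1993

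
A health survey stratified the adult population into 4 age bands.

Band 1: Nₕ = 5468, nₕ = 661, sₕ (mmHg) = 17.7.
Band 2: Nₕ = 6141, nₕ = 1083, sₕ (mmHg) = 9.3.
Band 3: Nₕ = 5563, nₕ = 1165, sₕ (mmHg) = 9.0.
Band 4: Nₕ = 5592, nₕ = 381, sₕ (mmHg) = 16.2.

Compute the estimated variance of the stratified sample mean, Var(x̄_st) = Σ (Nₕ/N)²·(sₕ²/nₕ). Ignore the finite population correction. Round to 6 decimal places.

0.078877

N = 22764; Wₕ = Nₕ/N.
band 1: (5468/22764)²·17.7²/661 = 0.027346700
band 2: (6141/22764)²·9.3²/1083 = 0.005811905
band 3: (5563/22764)²·9.0²/1165 = 0.004152217
band 4: (5592/22764)²·16.2²/381 = 0.041566382
Sum = 0.078877204 → 0.078877.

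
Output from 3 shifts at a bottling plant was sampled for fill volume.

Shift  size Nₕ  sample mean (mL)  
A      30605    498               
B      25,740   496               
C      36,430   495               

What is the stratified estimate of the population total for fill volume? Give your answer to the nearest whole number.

46041180

Population total = Σ Nₕ·x̄ₕ (each stratum's size times its mean).
30605·498 + 25740·496 + 36430·495 = 15241290 + 12767040 + 18032850 = 46041180.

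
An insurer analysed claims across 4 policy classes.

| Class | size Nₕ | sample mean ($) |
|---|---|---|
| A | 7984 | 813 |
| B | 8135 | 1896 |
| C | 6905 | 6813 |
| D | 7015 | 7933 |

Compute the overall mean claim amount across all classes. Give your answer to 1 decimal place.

N = 30039; weights Wₕ = Nₕ/N = (0.2658, 0.2708, 0.2299, 0.2335).
x̄_st = Σ Wₕ·x̄ₕ = 0.2658·813 + 0.2708·1896 + 0.2299·6813 + 0.2335·7933 ≈ 4148.231...
→ 4148.2.

4148.2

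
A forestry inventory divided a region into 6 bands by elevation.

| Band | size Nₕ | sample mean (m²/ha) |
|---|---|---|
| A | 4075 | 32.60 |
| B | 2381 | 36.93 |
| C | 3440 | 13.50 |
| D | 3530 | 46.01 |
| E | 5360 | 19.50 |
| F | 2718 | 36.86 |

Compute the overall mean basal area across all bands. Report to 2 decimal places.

N = 21504; weights Wₕ = Nₕ/N = (0.1895, 0.1107, 0.1600, 0.1642, 0.2493, 0.1264).
x̄_st = Σ Wₕ·x̄ₕ = 0.1895·32.60 + 0.1107·36.93 + 0.1600·13.50 + 0.1642·46.01 + 0.2493·19.50 + 0.1264·36.86 ≈ 29.4985...
→ 29.50.

29.50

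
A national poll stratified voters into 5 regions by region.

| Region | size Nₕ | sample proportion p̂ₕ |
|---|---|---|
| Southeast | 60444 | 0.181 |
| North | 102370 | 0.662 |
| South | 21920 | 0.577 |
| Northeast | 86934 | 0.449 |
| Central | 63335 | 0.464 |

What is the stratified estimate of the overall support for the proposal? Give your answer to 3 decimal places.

0.477

Wₕ = Nₕ/N with N = 335003: 0.1804, 0.3056, 0.0654, 0.2595, 0.1891.
p̂_st = 0.1804·0.181 + 0.3056·0.662 + 0.0654·0.577 + 0.2595·0.449 + 0.1891·0.464 ≈ 0.47694... → 0.477.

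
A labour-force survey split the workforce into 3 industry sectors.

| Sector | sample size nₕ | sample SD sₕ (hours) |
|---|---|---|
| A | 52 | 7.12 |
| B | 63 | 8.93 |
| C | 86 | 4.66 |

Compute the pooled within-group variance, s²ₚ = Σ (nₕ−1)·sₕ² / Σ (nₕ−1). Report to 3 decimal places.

47.351

A: (52−1)·7.12² = 51·50.6944 = 2585.4144
B: (63−1)·8.93² = 62·79.7449 = 4944.1838
C: (86−1)·4.66² = 85·21.7156 = 1845.826
Numerator = 9375.4242; denominator = Σ(nₕ−1) = 198.
s²ₚ = 9375.4242/198 = 47.35063... → 47.351.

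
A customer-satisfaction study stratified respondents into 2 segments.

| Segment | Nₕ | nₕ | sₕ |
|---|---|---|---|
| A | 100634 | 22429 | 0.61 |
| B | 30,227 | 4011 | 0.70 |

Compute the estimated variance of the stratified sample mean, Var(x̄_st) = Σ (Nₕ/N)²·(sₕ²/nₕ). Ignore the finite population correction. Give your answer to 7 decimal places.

N = 130861. Term for each stratum: Wₕ²sₕ²/nₕ.
Var(x̄_st) = 0.0000098111 + 0.0000065180 = 0.0000163291 → 0.0000163.

0.0000163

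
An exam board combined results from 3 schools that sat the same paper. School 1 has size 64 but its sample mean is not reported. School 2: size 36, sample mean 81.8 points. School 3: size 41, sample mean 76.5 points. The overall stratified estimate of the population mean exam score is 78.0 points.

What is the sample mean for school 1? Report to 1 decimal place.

76.8

N = 64 + 36 + 41 = 141.
Overall total = μ·N = 78.0·141 = 10998.
Subtract the known strata: 36·81.8 + 41·76.5 = 6081.3.
Remaining total for school 1: 10998 − 6081.3 = 4916.7.
Divide by its size: 4916.7 / 64 = 76.823... → 76.8.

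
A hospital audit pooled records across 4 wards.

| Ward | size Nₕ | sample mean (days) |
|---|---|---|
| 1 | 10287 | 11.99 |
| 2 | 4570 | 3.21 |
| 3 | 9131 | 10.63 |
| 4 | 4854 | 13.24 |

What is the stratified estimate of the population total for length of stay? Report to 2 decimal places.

Estimate total by summing Nₕ·x̄ₕ over strata.
10287·11.99 + 4570·3.21 + 9131·10.63 + 4854·13.24 = 123341.13 + 14669.7 + 97062.53 + 64266.96 = 299340.32.

299340.32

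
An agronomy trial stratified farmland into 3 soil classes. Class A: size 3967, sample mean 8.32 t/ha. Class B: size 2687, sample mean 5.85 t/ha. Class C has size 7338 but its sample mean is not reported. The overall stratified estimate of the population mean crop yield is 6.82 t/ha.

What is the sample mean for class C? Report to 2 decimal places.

6.36

Σ Nₕx̄ₕ = N·μ, so 7338·x̄_C = 13992·6.82 − (3967·8.32 + 2687·5.85).
= 95425.44 − 48724.39 = 46701.05.
x̄_C = 46701.05 / 7338 = 6.3643... → 6.36.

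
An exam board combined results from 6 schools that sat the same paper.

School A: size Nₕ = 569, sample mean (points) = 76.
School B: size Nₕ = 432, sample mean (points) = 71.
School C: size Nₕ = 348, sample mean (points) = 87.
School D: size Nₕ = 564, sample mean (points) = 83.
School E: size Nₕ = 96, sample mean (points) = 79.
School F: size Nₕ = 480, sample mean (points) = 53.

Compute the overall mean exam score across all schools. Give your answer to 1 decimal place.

x̄_st = (Σ Nₕx̄ₕ) / (Σ Nₕ) = (569·76 + 432·71 + 348·87 + 564·83 + 96·79 + 480·53) / 2489
= 184028 / 2489 = 73.937... → 73.9.

73.9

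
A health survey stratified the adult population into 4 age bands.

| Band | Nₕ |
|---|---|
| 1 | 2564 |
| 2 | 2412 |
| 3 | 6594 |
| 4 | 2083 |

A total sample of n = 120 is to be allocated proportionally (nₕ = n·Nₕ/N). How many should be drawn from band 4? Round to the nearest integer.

18

N = 2564 + 2412 + 6594 + 2083 = 13653.
n_4 = 120·2083/13653 = 18.308... → 18.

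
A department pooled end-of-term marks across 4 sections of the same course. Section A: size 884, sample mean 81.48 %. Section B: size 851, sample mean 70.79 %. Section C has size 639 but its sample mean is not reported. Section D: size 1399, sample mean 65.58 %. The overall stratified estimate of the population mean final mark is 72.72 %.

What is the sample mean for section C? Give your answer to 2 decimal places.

78.80

N = 884 + 851 + 639 + 1399 = 3773.
Overall total = μ·N = 72.72·3773 = 274372.56.
Subtract the known strata: 884·81.48 + 851·70.79 + 1399·65.58 = 224017.03.
Remaining total for section C: 274372.56 − 224017.03 = 50355.53.
Divide by its size: 50355.53 / 639 = 78.8036... → 78.80.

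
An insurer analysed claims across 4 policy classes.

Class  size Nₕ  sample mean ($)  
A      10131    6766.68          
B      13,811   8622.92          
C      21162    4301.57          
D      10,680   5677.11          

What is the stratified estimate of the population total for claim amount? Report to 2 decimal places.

A: 10131·6766.68 = 68553235.08
B: 13811·8622.92 = 119091148.12
C: 21162·4301.57 = 91029824.34
D: 10680·5677.11 = 60631534.8
τ̂ = Σ Nₕx̄ₕ = 339305742.34.

339305742.34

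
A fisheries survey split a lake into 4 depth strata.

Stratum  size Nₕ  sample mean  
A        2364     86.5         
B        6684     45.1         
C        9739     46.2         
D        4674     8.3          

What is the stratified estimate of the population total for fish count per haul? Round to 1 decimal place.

A: 2364·86.5 = 204486
B: 6684·45.1 = 301448.4
C: 9739·46.2 = 449941.8
D: 4674·8.3 = 38794.2
τ̂ = Σ Nₕx̄ₕ = 994670.4.

994670.4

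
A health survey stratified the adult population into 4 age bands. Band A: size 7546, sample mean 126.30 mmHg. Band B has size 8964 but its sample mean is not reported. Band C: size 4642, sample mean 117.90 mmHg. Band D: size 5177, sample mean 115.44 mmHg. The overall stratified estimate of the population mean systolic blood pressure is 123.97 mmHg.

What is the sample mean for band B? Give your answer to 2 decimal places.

130.08

N = 7546 + 8964 + 4642 + 5177 = 26329.
Overall total = μ·N = 123.97·26329 = 3264006.13.
Subtract the known strata: 7546·126.30 + 4642·117.90 + 5177·115.44 = 2097984.48.
Remaining total for band B: 3264006.13 − 2097984.48 = 1166021.65.
Divide by its size: 1166021.65 / 8964 = 130.0783... → 130.08.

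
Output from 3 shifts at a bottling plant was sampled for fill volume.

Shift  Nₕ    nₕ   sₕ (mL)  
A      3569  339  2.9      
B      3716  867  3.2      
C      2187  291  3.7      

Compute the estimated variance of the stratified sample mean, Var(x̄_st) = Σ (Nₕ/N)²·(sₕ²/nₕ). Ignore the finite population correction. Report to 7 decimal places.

N = 9472; Wₕ = Nₕ/N.
shift A: (3569/9472)²·2.9²/339 = 0.0035221351
shift B: (3716/9472)²·3.2²/867 = 0.0018178117
shift C: (2187/9472)²·3.7²/291 = 0.0025079833
Sum = 0.0078479302 → 0.0078479.

0.0078479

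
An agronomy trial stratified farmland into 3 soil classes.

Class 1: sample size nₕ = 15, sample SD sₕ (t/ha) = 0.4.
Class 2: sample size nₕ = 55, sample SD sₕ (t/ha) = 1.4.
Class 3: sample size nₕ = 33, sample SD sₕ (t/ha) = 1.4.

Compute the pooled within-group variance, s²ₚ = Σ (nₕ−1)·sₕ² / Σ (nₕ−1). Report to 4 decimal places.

1.7080

Degrees of freedom: 14 + 54 + 32 = 100.
Σ(nₕ−1)sₕ² = 14·0.16 + 54·1.96 + 32·1.96 = 170.8.
s²ₚ = 170.8 / 100 = 1.708 → 1.7080.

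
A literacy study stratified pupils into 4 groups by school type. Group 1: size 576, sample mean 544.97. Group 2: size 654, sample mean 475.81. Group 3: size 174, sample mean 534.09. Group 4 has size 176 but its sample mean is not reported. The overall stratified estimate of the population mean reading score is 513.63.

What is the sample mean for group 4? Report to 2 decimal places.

Σ Nₕx̄ₕ = N·μ, so 176·x̄_4 = 1580·513.63 − (576·544.97 + 654·475.81 + 174·534.09).
= 811535.4 − 718014.12 = 93521.28.
x̄_4 = 93521.28 / 176 = 531.3709... → 531.37.

531.37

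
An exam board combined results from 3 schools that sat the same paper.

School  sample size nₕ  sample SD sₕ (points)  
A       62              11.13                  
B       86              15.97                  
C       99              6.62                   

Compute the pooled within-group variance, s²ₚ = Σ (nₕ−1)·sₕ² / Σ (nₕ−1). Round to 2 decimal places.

A: (62−1)·11.13² = 61·123.8769 = 7556.4909
B: (86−1)·15.97² = 85·255.0409 = 21678.4765
C: (99−1)·6.62² = 98·43.8244 = 4294.7912
Numerator = 33529.7586; denominator = Σ(nₕ−1) = 244.
s²ₚ = 33529.7586/244 = 137.4170... → 137.42.

137.42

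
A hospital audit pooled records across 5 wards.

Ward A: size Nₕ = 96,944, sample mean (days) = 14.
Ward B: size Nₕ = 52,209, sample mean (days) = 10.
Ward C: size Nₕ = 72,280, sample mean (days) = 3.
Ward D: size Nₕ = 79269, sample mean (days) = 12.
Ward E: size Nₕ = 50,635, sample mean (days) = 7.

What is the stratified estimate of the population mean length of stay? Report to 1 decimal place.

9.7

x̄_st = (Σ Nₕx̄ₕ) / (Σ Nₕ) = (96944·14 + 52209·10 + 72280·3 + 79269·12 + 50635·7) / 351337
= 3401819 / 351337 = 9.682... → 9.7.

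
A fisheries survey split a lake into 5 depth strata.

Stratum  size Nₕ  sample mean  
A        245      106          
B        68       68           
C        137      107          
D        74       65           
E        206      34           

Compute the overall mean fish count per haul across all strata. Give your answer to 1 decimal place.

78.2

N = 730; weights Wₕ = Nₕ/N = (0.3356, 0.0932, 0.1877, 0.1014, 0.2822).
x̄_st = Σ Wₕ·x̄ₕ = 0.3356·106 + 0.0932·68 + 0.1877·107 + 0.1014·65 + 0.2822·34 ≈ 78.174...
→ 78.2.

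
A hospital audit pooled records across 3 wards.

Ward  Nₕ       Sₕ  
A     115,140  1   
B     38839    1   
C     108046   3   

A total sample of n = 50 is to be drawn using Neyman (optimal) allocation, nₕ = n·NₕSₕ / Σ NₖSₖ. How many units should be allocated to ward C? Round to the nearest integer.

A: NₕSₕ = 115140·1 = 115140
B: NₕSₕ = 38839·1 = 38839
C: NₕSₕ = 108046·3 = 324138
Σ NₕSₕ = 478117.
n_C = 50·324138/478117 = 33.897... → 34.

34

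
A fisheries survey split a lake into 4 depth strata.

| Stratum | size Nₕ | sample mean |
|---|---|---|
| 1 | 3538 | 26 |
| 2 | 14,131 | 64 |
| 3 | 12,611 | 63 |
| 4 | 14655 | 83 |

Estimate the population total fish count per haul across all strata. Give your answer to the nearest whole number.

1: 3538·26 = 91988
2: 14131·64 = 904384
3: 12611·63 = 794493
4: 14655·83 = 1216365
τ̂ = Σ Nₕx̄ₕ = 3007230.

3007230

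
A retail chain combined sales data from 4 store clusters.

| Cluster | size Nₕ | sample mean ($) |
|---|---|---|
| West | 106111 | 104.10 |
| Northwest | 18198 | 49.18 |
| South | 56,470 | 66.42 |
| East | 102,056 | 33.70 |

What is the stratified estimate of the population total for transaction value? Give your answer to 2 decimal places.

19131157.34

Estimate total by summing Nₕ·x̄ₕ over strata.
106111·104.10 + 18198·49.18 + 56470·66.42 + 102056·33.70 = 11046155.1 + 894977.64 + 3750737.4 + 3439287.2 = 19131157.34.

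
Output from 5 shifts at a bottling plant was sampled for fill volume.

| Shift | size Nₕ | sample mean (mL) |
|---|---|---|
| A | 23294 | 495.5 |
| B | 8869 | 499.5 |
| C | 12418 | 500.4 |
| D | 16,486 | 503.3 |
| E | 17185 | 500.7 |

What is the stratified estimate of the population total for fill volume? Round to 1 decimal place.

A: 23294·495.5 = 11542177
B: 8869·499.5 = 4430065.5
C: 12418·500.4 = 6213967.2
D: 16486·503.3 = 8297403.8
E: 17185·500.7 = 8604529.5
τ̂ = Σ Nₕx̄ₕ = 39088143.0.

39088143.0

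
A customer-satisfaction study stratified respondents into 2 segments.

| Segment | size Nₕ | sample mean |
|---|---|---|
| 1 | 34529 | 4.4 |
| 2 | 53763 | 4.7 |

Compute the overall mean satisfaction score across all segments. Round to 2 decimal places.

N = 34529 + 53763 = 88292.
Weight each subgroup mean by Nₕ/N and sum.
Σ Nₕx̄ₕ = 34529·4.4 + 53763·4.7 = 151927.6 + 252686.1 = 404613.7.
Divide by N: 404613.7 / 88292 = 4.5827... → 4.58.

4.58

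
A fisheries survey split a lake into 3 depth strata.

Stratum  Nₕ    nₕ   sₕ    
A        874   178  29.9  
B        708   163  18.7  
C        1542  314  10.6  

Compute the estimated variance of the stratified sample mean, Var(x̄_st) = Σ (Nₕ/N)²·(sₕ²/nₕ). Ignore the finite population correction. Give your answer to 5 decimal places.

N = 3124; Wₕ = Nₕ/N.
stratum A: (874/3124)²·29.9²/178 = 0.39311823
stratum B: (708/3124)²·18.7²/163 = 0.11018946
stratum C: (1542/3124)²·10.6²/314 = 0.08718239
Sum = 0.59049009 → 0.59049.

0.59049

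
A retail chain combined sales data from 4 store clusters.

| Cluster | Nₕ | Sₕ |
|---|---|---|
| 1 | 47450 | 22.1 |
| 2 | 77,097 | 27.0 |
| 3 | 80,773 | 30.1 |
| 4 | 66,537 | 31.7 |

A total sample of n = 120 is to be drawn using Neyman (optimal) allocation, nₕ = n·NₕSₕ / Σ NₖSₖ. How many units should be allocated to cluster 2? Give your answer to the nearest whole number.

33

1: NₕSₕ = 47450·22.1 = 1048645
2: NₕSₕ = 77097·27.0 = 2081619
3: NₕSₕ = 80773·30.1 = 2431267.3
4: NₕSₕ = 66537·31.7 = 2109222.9
Σ NₕSₕ = 7670754.2.
n_2 = 120·2081619/7670754.2 = 32.565... → 33.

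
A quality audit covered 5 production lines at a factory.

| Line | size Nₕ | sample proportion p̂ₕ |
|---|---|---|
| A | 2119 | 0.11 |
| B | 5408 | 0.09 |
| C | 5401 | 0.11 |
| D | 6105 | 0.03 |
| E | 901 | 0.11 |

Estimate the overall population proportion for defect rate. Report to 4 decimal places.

0.0801

N = 2119 + 5408 + 5401 + 6105 + 901 = 19934.
Overall proportion = Σ (Nₕ/N)·p̂ₕ.
Σ Nₕp̂ₕ = 233.09 + 486.72 + 594.11 + 183.15 + 99.11 = 1596.18.
1596.18 / 19934 = 0.080073... → 0.0801.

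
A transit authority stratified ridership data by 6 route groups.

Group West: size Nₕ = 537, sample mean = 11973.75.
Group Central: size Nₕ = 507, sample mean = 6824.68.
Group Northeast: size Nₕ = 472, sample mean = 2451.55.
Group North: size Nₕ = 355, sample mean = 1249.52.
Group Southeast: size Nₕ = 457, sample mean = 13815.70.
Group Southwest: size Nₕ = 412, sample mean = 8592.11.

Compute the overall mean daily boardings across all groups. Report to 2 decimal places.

N = 2740; weights Wₕ = Nₕ/N = (0.1960, 0.1850, 0.1723, 0.1296, 0.1668, 0.1504).
x̄_st = Σ Wₕ·x̄ₕ = 0.1960·11973.75 + 0.1850·6824.68 + 0.1723·2451.55 + 0.1296·1249.52 + 0.1668·13815.70 + 0.1504·8592.11 ≈ 7789.9460...
→ 7789.95.

7789.95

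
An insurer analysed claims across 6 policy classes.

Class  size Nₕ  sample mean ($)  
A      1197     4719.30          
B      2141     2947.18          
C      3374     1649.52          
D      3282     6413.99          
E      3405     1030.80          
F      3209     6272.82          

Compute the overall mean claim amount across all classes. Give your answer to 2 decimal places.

3746.05

x̄_st = (Σ Nₕx̄ₕ) / (Σ Nₕ) = (1197·4719.30 + 2141·2947.18 + 3374·1649.52 + 3282·6413.99 + 3405·1030.80 + 3209·6272.82) / 16608
= 62214463.52 / 16608 = 3746.0539... → 3746.05.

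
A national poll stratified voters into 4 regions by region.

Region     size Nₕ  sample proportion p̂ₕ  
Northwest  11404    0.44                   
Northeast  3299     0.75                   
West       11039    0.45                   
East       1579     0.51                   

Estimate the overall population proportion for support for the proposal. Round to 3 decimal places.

0.486

Wₕ = Nₕ/N with N = 27321: 0.4174, 0.1207, 0.4040, 0.0578.
p̂_st = 0.4174·0.44 + 0.1207·0.75 + 0.4040·0.45 + 0.0578·0.51 ≈ 0.48552... → 0.486.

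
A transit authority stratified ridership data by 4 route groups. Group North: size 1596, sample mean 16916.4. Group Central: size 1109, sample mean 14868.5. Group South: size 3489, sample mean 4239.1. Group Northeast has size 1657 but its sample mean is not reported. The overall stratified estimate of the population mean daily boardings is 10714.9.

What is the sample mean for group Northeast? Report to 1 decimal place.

15597.3

Σ Nₕx̄ₕ = N·μ, so 1657·x̄_Northeast = 7851·10714.9 − (1596·16916.4 + 1109·14868.5 + 3489·4239.1).
= 84122679.9 − 58277960.8 = 25844719.1.
x̄_Northeast = 25844719.1 / 1657 = 15597.296... → 15597.3.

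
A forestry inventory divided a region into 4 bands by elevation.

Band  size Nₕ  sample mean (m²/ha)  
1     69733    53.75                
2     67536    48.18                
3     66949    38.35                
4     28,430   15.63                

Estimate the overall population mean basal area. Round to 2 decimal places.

43.04

N = 69733 + 67536 + 66949 + 28430 = 232648.
Overall mean = Σ (Nₕ/N)·x̄ₕ — weight by population share, not a simple average.
Σ Nₕx̄ₕ = 69733·53.75 + 67536·48.18 + 66949·38.35 + 28430·15.63 = 3748148.75 + 3253884.48 + 2567494.15 + 444360.9 = 10013888.28.
Divide by N: 10013888.28 / 232648 = 43.0431... → 43.04.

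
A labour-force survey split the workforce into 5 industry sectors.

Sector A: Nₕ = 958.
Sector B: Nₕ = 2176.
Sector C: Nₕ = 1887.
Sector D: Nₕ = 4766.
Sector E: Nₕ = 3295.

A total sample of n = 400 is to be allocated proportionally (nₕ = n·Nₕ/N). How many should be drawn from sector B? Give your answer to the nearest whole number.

67

N = 958 + 2176 + 1887 + 4766 + 3295 = 13082.
n_B = 400·2176/13082 = 66.534... → 67.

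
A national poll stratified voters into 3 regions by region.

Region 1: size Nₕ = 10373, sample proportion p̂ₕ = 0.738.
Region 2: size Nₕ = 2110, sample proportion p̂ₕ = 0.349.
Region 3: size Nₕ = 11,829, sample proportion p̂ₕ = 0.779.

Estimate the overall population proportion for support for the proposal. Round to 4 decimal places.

0.7242

N = 10373 + 2110 + 11829 = 24312.
Overall proportion = Σ (Nₕ/N)·p̂ₕ.
Σ Nₕp̂ₕ = 7655.274 + 736.39 + 9214.791 = 17606.455.
17606.455 / 24312 = 0.724188... → 0.7242.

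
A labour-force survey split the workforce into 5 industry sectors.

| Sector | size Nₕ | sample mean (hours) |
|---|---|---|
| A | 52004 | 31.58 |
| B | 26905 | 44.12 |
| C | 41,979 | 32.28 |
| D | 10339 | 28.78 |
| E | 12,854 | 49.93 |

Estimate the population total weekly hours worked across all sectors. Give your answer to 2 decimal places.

5123773.68

A: 52004·31.58 = 1642286.32
B: 26905·44.12 = 1187048.6
C: 41979·32.28 = 1355082.12
D: 10339·28.78 = 297556.42
E: 12854·49.93 = 641800.22
τ̂ = Σ Nₕx̄ₕ = 5123773.68.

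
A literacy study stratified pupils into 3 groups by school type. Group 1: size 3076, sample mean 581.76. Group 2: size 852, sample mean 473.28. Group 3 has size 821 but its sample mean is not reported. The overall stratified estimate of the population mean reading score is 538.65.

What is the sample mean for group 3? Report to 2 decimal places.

444.97

Σ Nₕx̄ₕ = N·μ, so 821·x̄_3 = 4749·538.65 − (3076·581.76 + 852·473.28).
= 2558048.85 − 2192728.32 = 365320.53.
x̄_3 = 365320.53 / 821 = 444.9702... → 444.97.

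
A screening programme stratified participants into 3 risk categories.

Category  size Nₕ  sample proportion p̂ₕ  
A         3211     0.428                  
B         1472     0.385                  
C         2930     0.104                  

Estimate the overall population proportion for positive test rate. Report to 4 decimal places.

Wₕ = Nₕ/N with N = 7613: 0.4218, 0.1934, 0.3849.
p̂_st = 0.4218·0.428 + 0.1934·0.385 + 0.3849·0.104 ≈ 0.294989... → 0.2950.

0.2950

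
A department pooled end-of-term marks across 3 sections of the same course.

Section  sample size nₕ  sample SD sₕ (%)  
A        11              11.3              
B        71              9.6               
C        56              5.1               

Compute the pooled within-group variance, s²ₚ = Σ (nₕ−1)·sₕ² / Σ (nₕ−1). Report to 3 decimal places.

Degrees of freedom: 10 + 70 + 55 = 135.
Σ(nₕ−1)sₕ² = 10·127.69 + 70·92.16 + 55·26.01 = 9158.65.
s²ₚ = 9158.65 / 135 = 67.84185... → 67.842.

67.842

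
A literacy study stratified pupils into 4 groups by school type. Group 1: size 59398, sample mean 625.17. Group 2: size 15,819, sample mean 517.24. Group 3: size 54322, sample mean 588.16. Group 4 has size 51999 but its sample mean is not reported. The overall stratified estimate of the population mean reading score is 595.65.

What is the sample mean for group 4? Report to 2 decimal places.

N = 59398 + 15819 + 54322 + 51999 = 181538.
Overall total = μ·N = 595.65·181538 = 108133109.7.
Subtract the known strata: 59398·625.17 + 15819·517.24 + 54322·588.16 = 77266094.74.
Remaining total for group 4: 108133109.7 − 77266094.74 = 30867014.96.
Divide by its size: 30867014.96 / 51999 = 593.6079... → 593.61.

593.61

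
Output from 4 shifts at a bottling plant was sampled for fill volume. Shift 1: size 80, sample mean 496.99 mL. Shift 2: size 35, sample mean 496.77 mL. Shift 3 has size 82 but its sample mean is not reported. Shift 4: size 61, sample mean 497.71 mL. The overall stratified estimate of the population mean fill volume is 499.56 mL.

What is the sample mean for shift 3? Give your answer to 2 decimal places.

Σ Nₕx̄ₕ = N·μ, so 82·x̄_3 = 258·499.56 − (80·496.99 + 35·496.77 + 61·497.71).
= 128886.48 − 87506.46 = 41380.02.
x̄_3 = 41380.02 / 82 = 504.6344... → 504.63.

504.63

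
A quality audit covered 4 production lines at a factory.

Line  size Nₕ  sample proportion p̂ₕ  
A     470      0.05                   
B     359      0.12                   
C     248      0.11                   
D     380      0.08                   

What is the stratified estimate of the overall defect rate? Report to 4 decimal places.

Wₕ = Nₕ/N with N = 1457: 0.3226, 0.2464, 0.1702, 0.2608.
p̂_st = 0.3226·0.05 + 0.2464·0.12 + 0.1702·0.11 + 0.2608·0.08 ≈ 0.085285... → 0.0853.

0.0853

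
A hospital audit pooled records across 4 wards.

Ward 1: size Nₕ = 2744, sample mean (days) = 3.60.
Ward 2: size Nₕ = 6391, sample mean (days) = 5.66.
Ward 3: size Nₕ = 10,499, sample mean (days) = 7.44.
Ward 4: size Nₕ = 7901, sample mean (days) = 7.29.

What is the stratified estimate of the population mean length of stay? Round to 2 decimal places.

N = 2744 + 6391 + 10499 + 7901 = 27535.
The stratified mean weights each stratum mean by its population share Nₕ/N.
Σ Nₕx̄ₕ = 2744·3.60 + 6391·5.66 + 10499·7.44 + 7901·7.29 = 9878.4 + 36173.06 + 78112.56 + 57598.29 = 181762.31.
Divide by N: 181762.31 / 27535 = 6.6011... → 6.60.

6.60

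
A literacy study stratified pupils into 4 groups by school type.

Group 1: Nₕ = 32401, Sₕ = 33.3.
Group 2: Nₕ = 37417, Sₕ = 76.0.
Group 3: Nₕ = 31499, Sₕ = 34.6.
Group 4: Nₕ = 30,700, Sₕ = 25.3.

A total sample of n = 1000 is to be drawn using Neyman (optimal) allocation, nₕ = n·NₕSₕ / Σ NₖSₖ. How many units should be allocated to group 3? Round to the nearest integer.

1: NₕSₕ = 32401·33.3 = 1078953.3
2: NₕSₕ = 37417·76.0 = 2843692
3: NₕSₕ = 31499·34.6 = 1089865.4
4: NₕSₕ = 30700·25.3 = 776710
Σ NₕSₕ = 5789220.7.
n_3 = 1000·1089865.4/5789220.7 = 188.258... → 188.

188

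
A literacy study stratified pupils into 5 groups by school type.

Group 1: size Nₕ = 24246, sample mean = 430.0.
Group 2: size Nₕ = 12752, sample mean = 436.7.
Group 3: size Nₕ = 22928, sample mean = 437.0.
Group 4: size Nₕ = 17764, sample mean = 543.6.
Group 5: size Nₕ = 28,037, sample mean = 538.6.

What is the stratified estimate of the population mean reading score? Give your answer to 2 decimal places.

480.21

N = 24246 + 12752 + 22928 + 17764 + 28037 = 105727.
Weight each subgroup mean by Nₕ/N and sum.
Σ Nₕx̄ₕ = 24246·430.0 + 12752·436.7 + 22928·437.0 + 17764·543.6 + 28037·538.6 = 10425780 + 5568798.4 + 10019536 + 9656510.4 + 15100728.2 = 50771353.
Divide by N: 50771353 / 105727 = 480.2118... → 480.21.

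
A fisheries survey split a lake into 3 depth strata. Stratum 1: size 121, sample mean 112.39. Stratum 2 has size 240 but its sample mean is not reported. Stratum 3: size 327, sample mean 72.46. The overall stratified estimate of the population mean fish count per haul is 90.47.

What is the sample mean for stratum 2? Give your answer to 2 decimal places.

N = 121 + 240 + 327 = 688.
Overall total = μ·N = 90.47·688 = 62243.36.
Subtract the known strata: 121·112.39 + 327·72.46 = 37293.61.
Remaining total for stratum 2: 62243.36 − 37293.61 = 24949.75.
Divide by its size: 24949.75 / 240 = 103.9573... → 103.96.

103.96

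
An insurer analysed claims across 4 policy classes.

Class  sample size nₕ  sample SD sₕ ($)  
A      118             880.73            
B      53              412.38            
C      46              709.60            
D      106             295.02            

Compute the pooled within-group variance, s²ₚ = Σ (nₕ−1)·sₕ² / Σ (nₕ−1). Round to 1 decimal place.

411899.6

Degrees of freedom: 117 + 52 + 45 + 105 = 319.
Σ(nₕ−1)sₕ² = 117·775685.3329 + 52·170057.2644 + 45·503532.16 + 105·87036.8004 = 131395972.9401.
s²ₚ = 131395972.9401 / 319 = 411899.602... → 411899.6.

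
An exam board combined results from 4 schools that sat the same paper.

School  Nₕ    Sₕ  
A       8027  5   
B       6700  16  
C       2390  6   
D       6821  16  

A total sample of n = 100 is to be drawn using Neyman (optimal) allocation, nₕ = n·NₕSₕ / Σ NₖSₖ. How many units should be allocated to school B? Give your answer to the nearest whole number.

A: NₕSₕ = 8027·5 = 40135
B: NₕSₕ = 6700·16 = 107200
C: NₕSₕ = 2390·6 = 14340
D: NₕSₕ = 6821·16 = 109136
Σ NₕSₕ = 270811.
n_B = 100·107200/270811 = 39.585... → 40.

40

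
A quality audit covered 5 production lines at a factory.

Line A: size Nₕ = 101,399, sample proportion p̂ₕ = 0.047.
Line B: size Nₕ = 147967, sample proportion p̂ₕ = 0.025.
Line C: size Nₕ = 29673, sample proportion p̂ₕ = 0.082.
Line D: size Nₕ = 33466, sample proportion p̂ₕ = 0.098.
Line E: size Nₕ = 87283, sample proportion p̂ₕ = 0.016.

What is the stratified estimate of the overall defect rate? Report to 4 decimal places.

N = 101399 + 147967 + 29673 + 33466 + 87283 = 399788.
Overall proportion = Σ (Nₕ/N)·p̂ₕ.
Σ Nₕp̂ₕ = 4765.753 + 3699.175 + 2433.186 + 3279.668 + 1396.528 = 15574.31.
15574.31 / 399788 = 0.038956... → 0.0390.

0.0390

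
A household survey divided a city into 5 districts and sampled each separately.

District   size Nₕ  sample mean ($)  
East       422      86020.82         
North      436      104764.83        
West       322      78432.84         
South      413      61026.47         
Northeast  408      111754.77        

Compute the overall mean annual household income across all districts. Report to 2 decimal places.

88972.27

N = 422 + 436 + 322 + 413 + 408 = 2001.
Overall mean = Σ (Nₕ/N)·x̄ₕ — weight by population share, not a simple average.
Σ Nₕx̄ₕ = 422·86020.82 + 436·104764.83 + 322·78432.84 + 413·61026.47 + 408·111754.77 = 36300786.04 + 45677465.88 + 25255374.48 + 25203932.11 + 45595946.16 = 178033504.67.
Divide by N: 178033504.67 / 2001 = 88972.2662... → 88972.27.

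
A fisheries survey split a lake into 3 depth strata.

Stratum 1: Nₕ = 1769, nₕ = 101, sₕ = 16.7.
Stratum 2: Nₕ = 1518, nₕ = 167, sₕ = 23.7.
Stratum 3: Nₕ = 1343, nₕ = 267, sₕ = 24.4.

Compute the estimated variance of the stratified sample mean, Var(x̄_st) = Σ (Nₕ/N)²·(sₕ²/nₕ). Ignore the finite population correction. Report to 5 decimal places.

0.95225

N = 4630. Term for each stratum: Wₕ²sₕ²/nₕ.
Var(x̄_st) = 0.40309300 + 0.36154452 + 0.18761106 = 0.95224857 → 0.95225.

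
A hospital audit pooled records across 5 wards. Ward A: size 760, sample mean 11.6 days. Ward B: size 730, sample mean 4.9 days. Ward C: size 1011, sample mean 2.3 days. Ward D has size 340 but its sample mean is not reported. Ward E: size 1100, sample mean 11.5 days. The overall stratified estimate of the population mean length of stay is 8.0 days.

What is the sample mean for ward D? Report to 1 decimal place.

12.2

N = 760 + 730 + 1011 + 340 + 1100 = 3941.
Overall total = μ·N = 8.0·3941 = 31528.
Subtract the known strata: 760·11.6 + 730·4.9 + 1011·2.3 + 1100·11.5 = 27368.3.
Remaining total for ward D: 31528 − 27368.3 = 4159.7.
Divide by its size: 4159.7 / 340 = 12.234... → 12.2.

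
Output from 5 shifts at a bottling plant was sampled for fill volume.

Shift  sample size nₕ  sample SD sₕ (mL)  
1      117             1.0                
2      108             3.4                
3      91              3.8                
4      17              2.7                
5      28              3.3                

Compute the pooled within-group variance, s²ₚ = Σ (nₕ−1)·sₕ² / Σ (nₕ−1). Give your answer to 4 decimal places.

Degrees of freedom: 116 + 107 + 90 + 16 + 27 = 356.
Σ(nₕ−1)sₕ² = 116·1 + 107·11.56 + 90·14.44 + 16·7.29 + 27·10.89 = 3063.19.
s²ₚ = 3063.19 / 356 = 8.604466... → 8.6045.

8.6045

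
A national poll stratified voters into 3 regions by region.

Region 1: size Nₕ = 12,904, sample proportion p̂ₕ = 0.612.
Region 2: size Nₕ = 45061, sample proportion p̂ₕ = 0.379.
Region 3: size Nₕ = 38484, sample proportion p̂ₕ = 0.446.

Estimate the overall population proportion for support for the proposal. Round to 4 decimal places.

N = 12904 + 45061 + 38484 = 96449.
Overall proportion = Σ (Nₕ/N)·p̂ₕ.
Σ Nₕp̂ₕ = 7897.248 + 17078.119 + 17163.864 = 42139.231.
42139.231 / 96449 = 0.436907... → 0.4369.

0.4369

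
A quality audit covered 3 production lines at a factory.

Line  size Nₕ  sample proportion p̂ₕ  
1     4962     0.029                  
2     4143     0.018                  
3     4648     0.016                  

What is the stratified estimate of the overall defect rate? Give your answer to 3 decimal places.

0.021

N = 4962 + 4143 + 4648 = 13753.
Overall proportion = Σ (Nₕ/N)·p̂ₕ.
Σ Nₕp̂ₕ = 143.898 + 74.574 + 74.368 = 292.84.
292.84 / 13753 = 0.02129... → 0.021.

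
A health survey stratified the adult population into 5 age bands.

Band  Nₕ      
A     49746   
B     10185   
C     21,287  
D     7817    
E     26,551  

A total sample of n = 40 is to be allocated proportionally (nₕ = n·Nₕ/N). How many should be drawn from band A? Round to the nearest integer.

17

N = 49746 + 10185 + 21287 + 7817 + 26551 = 115586.
n_A = 40·49746/115586 = 17.215... → 17.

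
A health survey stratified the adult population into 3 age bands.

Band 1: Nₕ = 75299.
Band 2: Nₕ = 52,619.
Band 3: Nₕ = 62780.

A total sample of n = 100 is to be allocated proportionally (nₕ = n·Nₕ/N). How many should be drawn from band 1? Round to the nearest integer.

Share of band 1 = 75299/190698 = 0.39486.
Allocate 100 × 0.39486 = 39.486... → 39.

39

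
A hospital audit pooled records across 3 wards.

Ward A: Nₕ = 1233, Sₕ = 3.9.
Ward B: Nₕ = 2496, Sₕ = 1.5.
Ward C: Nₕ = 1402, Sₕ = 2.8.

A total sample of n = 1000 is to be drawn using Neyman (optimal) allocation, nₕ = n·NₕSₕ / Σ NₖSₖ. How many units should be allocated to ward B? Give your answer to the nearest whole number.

300

Σ NₕSₕ = 1233·3.9 + 2496·1.5 + 1402·2.8 = 12478.3.
Share for B: 3744/12478.3 = 0.30004.
n_B = 1000 × 0.30004 = 300.041... → 300.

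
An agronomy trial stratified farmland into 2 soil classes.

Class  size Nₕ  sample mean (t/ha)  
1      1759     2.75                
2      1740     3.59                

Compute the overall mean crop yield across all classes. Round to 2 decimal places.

3.17

N = 3499; weights Wₕ = Nₕ/N = (0.5027, 0.4973).
x̄_st = Σ Wₕ·x̄ₕ = 0.5027·2.75 + 0.4973·3.59 ≈ 3.1677...
→ 3.17.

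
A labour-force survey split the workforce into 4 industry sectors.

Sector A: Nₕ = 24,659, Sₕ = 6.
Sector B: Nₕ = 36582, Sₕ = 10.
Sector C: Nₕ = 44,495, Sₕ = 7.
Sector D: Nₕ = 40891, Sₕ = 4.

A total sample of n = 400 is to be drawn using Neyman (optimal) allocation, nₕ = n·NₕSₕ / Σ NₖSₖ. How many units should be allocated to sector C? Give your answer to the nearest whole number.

Σ NₕSₕ = 24659·6 + 36582·10 + 44495·7 + 40891·4 = 988803.
Share for C: 311465/988803 = 0.31499.
n_C = 400 × 0.31499 = 125.997... → 126.

126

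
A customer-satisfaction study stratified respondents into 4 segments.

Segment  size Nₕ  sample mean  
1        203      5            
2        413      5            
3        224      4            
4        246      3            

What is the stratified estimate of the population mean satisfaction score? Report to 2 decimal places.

N = 1086; weights Wₕ = Nₕ/N = (0.1869, 0.3803, 0.2063, 0.2265).
x̄_st = Σ Wₕ·x̄ₕ = 0.1869·5 + 0.3803·5 + 0.2063·4 + 0.2265·3 ≈ 4.3407...
→ 4.34.

4.34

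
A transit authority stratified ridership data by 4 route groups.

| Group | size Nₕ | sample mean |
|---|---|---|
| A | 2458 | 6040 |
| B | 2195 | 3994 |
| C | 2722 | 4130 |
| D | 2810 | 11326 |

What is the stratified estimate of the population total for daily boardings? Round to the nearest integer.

Population total = Σ Nₕ·x̄ₕ (each stratum's size times its mean).
2458·6040 + 2195·3994 + 2722·4130 + 2810·11326 = 14846320 + 8766830 + 11241860 + 31826060 = 66681070.

66681070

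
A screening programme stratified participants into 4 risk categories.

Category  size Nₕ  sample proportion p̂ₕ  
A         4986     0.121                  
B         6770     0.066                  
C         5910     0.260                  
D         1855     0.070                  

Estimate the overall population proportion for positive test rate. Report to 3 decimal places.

N = 4986 + 6770 + 5910 + 1855 = 19521.
Overall proportion = Σ (Nₕ/N)·p̂ₕ.
Σ Nₕp̂ₕ = 603.306 + 446.82 + 1536.6 + 129.85 = 2716.576.
2716.576 / 19521 = 0.13916... → 0.139.

0.139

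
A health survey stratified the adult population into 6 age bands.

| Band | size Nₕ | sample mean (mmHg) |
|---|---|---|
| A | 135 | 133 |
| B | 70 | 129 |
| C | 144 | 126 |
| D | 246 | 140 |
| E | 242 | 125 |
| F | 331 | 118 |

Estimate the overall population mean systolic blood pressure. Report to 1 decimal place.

N = 1168; weights Wₕ = Nₕ/N = (0.1156, 0.0599, 0.1233, 0.2106, 0.2072, 0.2834).
x̄_st = Σ Wₕ·x̄ₕ = 0.1156·133 + 0.0599·129 + 0.1233·126 + 0.2106·140 + 0.2072·125 + 0.2834·118 ≈ 127.463...
→ 127.5.

127.5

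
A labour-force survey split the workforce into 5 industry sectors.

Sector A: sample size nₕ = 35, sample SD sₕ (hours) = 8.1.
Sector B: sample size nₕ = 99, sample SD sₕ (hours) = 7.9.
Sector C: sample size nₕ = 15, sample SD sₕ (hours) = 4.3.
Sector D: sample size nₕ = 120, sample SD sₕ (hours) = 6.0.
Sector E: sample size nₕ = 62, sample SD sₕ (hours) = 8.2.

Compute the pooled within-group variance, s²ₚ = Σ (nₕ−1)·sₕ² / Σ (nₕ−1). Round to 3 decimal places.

52.121

Degrees of freedom: 34 + 98 + 14 + 119 + 61 = 326.
Σ(nₕ−1)sₕ² = 34·65.61 + 98·62.41 + 14·18.49 + 119·36 + 61·67.24 = 16991.42.
s²ₚ = 16991.42 / 326 = 52.12092... → 52.121.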